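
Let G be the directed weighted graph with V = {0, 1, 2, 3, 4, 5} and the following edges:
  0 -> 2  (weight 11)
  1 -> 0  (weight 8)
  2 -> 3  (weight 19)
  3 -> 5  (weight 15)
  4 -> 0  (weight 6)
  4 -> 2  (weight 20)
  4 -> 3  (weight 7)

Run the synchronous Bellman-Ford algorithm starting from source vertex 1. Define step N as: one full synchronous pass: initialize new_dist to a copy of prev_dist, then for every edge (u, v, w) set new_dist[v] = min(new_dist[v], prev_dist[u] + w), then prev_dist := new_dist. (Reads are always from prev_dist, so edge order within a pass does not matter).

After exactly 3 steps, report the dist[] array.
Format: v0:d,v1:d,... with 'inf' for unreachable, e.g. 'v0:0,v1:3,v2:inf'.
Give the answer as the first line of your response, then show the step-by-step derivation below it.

v0:8,v1:0,v2:19,v3:38,v4:inf,v5:inf

step 1: dist = v0:8,v1:0,v2:inf,v3:inf,v4:inf,v5:inf
step 2: dist = v0:8,v1:0,v2:19,v3:inf,v4:inf,v5:inf
step 3: dist = v0:8,v1:0,v2:19,v3:38,v4:inf,v5:inf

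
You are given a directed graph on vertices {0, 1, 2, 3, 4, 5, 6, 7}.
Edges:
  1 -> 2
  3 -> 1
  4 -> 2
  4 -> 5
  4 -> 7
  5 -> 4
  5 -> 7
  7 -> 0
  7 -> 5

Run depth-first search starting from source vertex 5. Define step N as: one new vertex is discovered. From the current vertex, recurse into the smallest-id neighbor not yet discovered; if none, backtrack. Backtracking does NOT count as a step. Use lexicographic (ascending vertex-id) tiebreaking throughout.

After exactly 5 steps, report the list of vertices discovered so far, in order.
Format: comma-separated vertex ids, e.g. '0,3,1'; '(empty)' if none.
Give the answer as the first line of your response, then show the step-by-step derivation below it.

5,4,2,7,0

step 1: discover 5; path=5; order=5
step 2: discover 4; path=5>4; order=5,4
step 3: discover 2; path=5>4>2; order=5,4,2
step 4: discover 7; path=5>4>7; order=5,4,2,7
step 5: discover 0; path=5>4>7>0; order=5,4,2,7,0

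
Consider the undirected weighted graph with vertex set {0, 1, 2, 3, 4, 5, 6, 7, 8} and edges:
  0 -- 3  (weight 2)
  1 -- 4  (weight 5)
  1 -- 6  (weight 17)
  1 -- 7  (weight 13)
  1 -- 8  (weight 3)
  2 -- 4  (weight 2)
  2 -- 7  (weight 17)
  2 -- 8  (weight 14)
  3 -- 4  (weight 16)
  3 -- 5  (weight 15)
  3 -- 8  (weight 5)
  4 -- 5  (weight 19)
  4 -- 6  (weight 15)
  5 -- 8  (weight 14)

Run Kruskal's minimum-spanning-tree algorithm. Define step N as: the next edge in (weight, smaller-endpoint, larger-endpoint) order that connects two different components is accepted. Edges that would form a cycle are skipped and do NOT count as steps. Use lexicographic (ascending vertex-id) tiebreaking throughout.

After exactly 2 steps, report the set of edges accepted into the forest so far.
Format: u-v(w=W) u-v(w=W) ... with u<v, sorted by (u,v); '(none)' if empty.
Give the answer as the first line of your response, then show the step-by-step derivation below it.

0-3(w=2) 2-4(w=2)

step 1: add edge 0-3 (w=2); MST = {0-3(w=2)}
step 2: add edge 2-4 (w=2); MST = {0-3(w=2) 2-4(w=2)}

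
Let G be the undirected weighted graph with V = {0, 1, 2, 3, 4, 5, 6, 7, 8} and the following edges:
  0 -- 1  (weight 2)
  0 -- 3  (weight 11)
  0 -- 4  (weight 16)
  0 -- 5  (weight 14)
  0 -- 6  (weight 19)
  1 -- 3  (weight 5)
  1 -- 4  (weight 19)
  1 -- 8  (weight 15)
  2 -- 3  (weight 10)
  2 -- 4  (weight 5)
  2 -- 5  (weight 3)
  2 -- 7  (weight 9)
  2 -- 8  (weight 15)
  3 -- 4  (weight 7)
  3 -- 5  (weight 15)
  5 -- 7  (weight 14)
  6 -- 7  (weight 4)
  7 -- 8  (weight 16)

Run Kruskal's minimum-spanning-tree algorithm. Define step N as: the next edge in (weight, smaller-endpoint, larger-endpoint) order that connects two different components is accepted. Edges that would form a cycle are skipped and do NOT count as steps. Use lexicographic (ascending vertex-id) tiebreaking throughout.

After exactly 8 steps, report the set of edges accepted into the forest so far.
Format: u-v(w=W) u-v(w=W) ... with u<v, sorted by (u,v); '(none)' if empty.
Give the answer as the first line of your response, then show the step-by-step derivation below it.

0-1(w=2) 1-3(w=5) 1-8(w=15) 2-4(w=5) 2-5(w=3) 2-7(w=9) 3-4(w=7) 6-7(w=4)

step 1: add edge 0-1 (w=2); MST = {0-1(w=2)}
step 2: add edge 2-5 (w=3); MST = {0-1(w=2) 2-5(w=3)}
step 3: add edge 6-7 (w=4); MST = {0-1(w=2) 2-5(w=3) 6-7(w=4)}
step 4: add edge 1-3 (w=5); MST = {0-1(w=2) 1-3(w=5) 2-5(w=3) 6-7(w=4)}
step 5: add edge 2-4 (w=5); MST = {0-1(w=2) 1-3(w=5) 2-4(w=5) 2-5(w=3) 6-7(w=4)}
step 6: add edge 3-4 (w=7); MST = {0-1(w=2) 1-3(w=5) 2-4(w=5) 2-5(w=3) 3-4(w=7) 6-7(w=4)}
step 7: add edge 2-7 (w=9); MST = {0-1(w=2) 1-3(w=5) 2-4(w=5) 2-5(w=3) 2-7(w=9) 3-4(w=7) 6-7(w=4)}
step 8: add edge 1-8 (w=15); MST = {0-1(w=2) 1-3(w=5) 1-8(w=15) 2-4(w=5) 2-5(w=3) 2-7(w=9) 3-4(w=7) 6-7(w=4)}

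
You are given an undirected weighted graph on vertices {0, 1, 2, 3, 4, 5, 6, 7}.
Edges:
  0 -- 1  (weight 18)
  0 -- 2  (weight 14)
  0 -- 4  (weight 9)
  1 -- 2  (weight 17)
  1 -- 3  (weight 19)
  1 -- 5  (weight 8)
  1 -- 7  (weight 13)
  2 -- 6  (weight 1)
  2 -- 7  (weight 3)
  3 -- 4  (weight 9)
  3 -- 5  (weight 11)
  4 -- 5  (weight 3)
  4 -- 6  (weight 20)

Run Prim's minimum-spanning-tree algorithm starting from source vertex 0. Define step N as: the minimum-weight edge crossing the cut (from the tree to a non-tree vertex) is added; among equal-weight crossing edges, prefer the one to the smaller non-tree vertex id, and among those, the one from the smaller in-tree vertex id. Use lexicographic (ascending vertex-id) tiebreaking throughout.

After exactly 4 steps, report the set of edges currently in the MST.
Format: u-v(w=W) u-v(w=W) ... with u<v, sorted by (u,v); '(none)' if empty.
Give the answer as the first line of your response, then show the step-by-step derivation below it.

0-4(w=9) 1-5(w=8) 3-4(w=9) 4-5(w=3)

step 1: add edge 0-4 (w=9); MST = {0-4(w=9)}
step 2: add edge 4-5 (w=3); MST = {0-4(w=9) 4-5(w=3)}
step 3: add edge 1-5 (w=8); MST = {0-4(w=9) 1-5(w=8) 4-5(w=3)}
step 4: add edge 3-4 (w=9); MST = {0-4(w=9) 1-5(w=8) 3-4(w=9) 4-5(w=3)}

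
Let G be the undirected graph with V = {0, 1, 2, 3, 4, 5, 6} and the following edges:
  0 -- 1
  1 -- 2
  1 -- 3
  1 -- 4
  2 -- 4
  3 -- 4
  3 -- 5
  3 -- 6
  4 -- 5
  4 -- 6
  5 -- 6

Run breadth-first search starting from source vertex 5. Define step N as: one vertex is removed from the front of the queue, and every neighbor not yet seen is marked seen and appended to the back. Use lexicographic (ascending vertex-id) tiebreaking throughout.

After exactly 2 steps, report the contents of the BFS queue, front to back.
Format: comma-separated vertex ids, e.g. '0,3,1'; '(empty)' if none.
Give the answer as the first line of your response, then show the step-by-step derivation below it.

4,6,1

step 1: dequeue 5; queue=[3,4,6]; order=5
step 2: dequeue 3; queue=[4,6,1]; order=5,3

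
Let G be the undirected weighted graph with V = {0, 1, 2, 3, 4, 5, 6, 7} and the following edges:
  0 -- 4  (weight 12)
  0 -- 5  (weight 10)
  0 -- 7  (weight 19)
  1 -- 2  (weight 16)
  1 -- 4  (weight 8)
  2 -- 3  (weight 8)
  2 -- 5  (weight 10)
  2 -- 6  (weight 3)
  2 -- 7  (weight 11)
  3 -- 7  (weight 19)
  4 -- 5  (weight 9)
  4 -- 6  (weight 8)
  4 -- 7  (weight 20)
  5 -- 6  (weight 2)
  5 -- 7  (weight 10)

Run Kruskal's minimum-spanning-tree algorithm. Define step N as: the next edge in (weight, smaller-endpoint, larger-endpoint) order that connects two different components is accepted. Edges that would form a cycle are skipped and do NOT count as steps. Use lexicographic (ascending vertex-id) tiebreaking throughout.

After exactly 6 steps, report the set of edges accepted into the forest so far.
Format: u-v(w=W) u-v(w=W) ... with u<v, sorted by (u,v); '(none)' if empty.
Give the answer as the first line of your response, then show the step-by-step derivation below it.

0-5(w=10) 1-4(w=8) 2-3(w=8) 2-6(w=3) 4-6(w=8) 5-6(w=2)

step 1: add edge 5-6 (w=2); MST = {5-6(w=2)}
step 2: add edge 2-6 (w=3); MST = {2-6(w=3) 5-6(w=2)}
step 3: add edge 1-4 (w=8); MST = {1-4(w=8) 2-6(w=3) 5-6(w=2)}
step 4: add edge 2-3 (w=8); MST = {1-4(w=8) 2-3(w=8) 2-6(w=3) 5-6(w=2)}
step 5: add edge 4-6 (w=8); MST = {1-4(w=8) 2-3(w=8) 2-6(w=3) 4-6(w=8) 5-6(w=2)}
step 6: add edge 0-5 (w=10); MST = {0-5(w=10) 1-4(w=8) 2-3(w=8) 2-6(w=3) 4-6(w=8) 5-6(w=2)}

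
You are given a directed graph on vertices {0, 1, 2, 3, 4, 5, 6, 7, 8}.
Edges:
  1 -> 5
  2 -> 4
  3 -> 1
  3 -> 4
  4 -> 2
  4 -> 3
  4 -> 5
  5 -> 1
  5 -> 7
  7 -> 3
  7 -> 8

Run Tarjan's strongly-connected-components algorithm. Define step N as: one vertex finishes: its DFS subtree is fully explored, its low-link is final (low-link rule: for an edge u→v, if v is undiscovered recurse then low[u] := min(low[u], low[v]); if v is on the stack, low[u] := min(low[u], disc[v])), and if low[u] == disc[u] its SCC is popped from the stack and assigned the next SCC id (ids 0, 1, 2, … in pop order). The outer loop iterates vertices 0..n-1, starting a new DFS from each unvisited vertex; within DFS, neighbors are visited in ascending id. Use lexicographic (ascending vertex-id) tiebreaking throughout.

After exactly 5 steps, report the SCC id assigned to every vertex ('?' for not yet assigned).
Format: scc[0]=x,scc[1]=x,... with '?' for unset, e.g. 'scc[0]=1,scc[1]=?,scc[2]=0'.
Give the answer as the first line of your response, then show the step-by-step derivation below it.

scc[0]=0,scc[1]=?,scc[2]=?,scc[3]=?,scc[4]=?,scc[5]=?,scc[6]=?,scc[7]=?,scc[8]=1

step 1: low=(low[0]=0,low[1]=?,low[2]=?,low[3]=?,low[4]=?,low[5]=?,low[6]=?,low[7]=?,low[8]=?); scc=(scc[0]=0,scc[1]=?,scc[2]=?,scc[3]=?,scc[4]=?,scc[5]=?,scc[6]=?,scc[7]=?,scc[8]=?)
step 2: low=(low[0]=0,low[1]=1,low[2]=5,low[3]=1,low[4]=5,low[5]=1,low[6]=?,low[7]=3,low[8]=?); scc=(scc[0]=0,scc[1]=?,scc[2]=?,scc[3]=?,scc[4]=?,scc[5]=?,scc[6]=?,scc[7]=?,scc[8]=?)
step 3: low=(low[0]=0,low[1]=1,low[2]=5,low[3]=1,low[4]=2,low[5]=1,low[6]=?,low[7]=3,low[8]=?); scc=(scc[0]=0,scc[1]=?,scc[2]=?,scc[3]=?,scc[4]=?,scc[5]=?,scc[6]=?,scc[7]=?,scc[8]=?)
step 4: low=(low[0]=0,low[1]=1,low[2]=5,low[3]=1,low[4]=2,low[5]=1,low[6]=?,low[7]=3,low[8]=?); scc=(scc[0]=0,scc[1]=?,scc[2]=?,scc[3]=?,scc[4]=?,scc[5]=?,scc[6]=?,scc[7]=?,scc[8]=?)
step 5: low=(low[0]=0,low[1]=1,low[2]=5,low[3]=1,low[4]=2,low[5]=1,low[6]=?,low[7]=1,low[8]=7); scc=(scc[0]=0,scc[1]=?,scc[2]=?,scc[3]=?,scc[4]=?,scc[5]=?,scc[6]=?,scc[7]=?,scc[8]=1)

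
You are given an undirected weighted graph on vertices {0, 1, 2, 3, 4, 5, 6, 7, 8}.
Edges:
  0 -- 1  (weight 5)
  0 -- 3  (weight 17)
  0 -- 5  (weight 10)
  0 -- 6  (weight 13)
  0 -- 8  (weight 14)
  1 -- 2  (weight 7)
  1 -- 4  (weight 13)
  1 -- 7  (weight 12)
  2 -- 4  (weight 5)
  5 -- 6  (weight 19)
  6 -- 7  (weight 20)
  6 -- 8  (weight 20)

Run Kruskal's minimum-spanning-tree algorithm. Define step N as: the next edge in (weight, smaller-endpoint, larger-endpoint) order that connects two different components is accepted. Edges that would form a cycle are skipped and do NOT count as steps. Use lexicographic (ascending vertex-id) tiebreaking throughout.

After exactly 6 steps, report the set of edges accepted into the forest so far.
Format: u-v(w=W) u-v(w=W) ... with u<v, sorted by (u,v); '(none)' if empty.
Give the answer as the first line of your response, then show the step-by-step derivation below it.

0-1(w=5) 0-5(w=10) 0-6(w=13) 1-2(w=7) 1-7(w=12) 2-4(w=5)

step 1: add edge 0-1 (w=5); MST = {0-1(w=5)}
step 2: add edge 2-4 (w=5); MST = {0-1(w=5) 2-4(w=5)}
step 3: add edge 1-2 (w=7); MST = {0-1(w=5) 1-2(w=7) 2-4(w=5)}
step 4: add edge 0-5 (w=10); MST = {0-1(w=5) 0-5(w=10) 1-2(w=7) 2-4(w=5)}
step 5: add edge 1-7 (w=12); MST = {0-1(w=5) 0-5(w=10) 1-2(w=7) 1-7(w=12) 2-4(w=5)}
step 6: add edge 0-6 (w=13); MST = {0-1(w=5) 0-5(w=10) 0-6(w=13) 1-2(w=7) 1-7(w=12) 2-4(w=5)}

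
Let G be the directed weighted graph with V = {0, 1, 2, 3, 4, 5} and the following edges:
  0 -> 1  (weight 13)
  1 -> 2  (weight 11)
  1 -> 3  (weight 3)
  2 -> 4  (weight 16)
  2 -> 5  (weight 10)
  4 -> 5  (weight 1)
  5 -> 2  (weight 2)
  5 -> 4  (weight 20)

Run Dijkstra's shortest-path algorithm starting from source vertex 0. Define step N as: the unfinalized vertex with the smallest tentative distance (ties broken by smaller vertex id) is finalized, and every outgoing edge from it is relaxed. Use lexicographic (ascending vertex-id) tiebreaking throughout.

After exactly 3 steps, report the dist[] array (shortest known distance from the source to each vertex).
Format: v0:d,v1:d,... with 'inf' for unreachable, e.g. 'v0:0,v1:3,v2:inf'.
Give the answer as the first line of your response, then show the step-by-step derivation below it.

v0:0,v1:13,v2:24,v3:16,v4:inf,v5:inf

step 1: dist = v0:0,v1:13,v2:inf,v3:inf,v4:inf,v5:inf
step 2: dist = v0:0,v1:13,v2:24,v3:16,v4:inf,v5:inf
step 3: dist = v0:0,v1:13,v2:24,v3:16,v4:inf,v5:inf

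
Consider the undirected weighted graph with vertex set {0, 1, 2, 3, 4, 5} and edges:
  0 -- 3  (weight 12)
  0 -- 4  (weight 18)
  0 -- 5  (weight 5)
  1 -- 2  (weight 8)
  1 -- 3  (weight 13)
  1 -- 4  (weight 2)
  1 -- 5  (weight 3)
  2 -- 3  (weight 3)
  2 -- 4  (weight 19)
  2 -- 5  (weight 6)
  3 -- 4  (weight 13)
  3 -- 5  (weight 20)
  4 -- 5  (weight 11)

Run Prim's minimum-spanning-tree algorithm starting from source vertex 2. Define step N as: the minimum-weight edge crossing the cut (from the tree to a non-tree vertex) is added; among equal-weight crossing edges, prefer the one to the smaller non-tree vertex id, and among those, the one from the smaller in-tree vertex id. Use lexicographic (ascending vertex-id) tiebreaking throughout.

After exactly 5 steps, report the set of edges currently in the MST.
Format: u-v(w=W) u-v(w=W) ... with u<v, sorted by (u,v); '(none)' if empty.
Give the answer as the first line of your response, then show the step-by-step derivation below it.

0-5(w=5) 1-4(w=2) 1-5(w=3) 2-3(w=3) 2-5(w=6)

step 1: add edge 2-3 (w=3); MST = {2-3(w=3)}
step 2: add edge 2-5 (w=6); MST = {2-3(w=3) 2-5(w=6)}
step 3: add edge 1-5 (w=3); MST = {1-5(w=3) 2-3(w=3) 2-5(w=6)}
step 4: add edge 1-4 (w=2); MST = {1-4(w=2) 1-5(w=3) 2-3(w=3) 2-5(w=6)}
step 5: add edge 0-5 (w=5); MST = {0-5(w=5) 1-4(w=2) 1-5(w=3) 2-3(w=3) 2-5(w=6)}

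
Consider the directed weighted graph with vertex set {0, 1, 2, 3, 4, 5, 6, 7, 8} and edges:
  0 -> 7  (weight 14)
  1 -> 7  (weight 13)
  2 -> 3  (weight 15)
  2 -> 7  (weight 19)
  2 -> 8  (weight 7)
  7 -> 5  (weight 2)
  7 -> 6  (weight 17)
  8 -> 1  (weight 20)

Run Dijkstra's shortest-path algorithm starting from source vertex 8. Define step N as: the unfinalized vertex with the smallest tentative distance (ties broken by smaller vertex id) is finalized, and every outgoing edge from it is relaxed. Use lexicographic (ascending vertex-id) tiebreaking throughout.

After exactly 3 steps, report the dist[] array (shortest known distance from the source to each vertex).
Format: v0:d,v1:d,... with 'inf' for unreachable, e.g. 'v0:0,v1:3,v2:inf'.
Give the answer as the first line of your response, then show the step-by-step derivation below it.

v0:inf,v1:20,v2:inf,v3:inf,v4:inf,v5:35,v6:50,v7:33,v8:0

step 1: dist = v0:inf,v1:20,v2:inf,v3:inf,v4:inf,v5:inf,v6:inf,v7:inf,v8:0
step 2: dist = v0:inf,v1:20,v2:inf,v3:inf,v4:inf,v5:inf,v6:inf,v7:33,v8:0
step 3: dist = v0:inf,v1:20,v2:inf,v3:inf,v4:inf,v5:35,v6:50,v7:33,v8:0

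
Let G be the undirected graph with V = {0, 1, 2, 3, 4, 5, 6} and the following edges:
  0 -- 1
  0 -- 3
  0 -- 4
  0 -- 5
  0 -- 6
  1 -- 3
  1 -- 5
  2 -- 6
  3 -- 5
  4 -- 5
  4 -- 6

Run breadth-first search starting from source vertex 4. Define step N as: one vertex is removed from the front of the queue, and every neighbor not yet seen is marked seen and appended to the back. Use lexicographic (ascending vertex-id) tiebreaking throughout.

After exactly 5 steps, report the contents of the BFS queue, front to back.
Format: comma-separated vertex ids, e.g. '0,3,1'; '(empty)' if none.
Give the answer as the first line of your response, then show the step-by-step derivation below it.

3,2

step 1: dequeue 4; queue=[0,5,6]; order=4
step 2: dequeue 0; queue=[5,6,1,3]; order=4,0
step 3: dequeue 5; queue=[6,1,3]; order=4,0,5
step 4: dequeue 6; queue=[1,3,2]; order=4,0,5,6
step 5: dequeue 1; queue=[3,2]; order=4,0,5,6,1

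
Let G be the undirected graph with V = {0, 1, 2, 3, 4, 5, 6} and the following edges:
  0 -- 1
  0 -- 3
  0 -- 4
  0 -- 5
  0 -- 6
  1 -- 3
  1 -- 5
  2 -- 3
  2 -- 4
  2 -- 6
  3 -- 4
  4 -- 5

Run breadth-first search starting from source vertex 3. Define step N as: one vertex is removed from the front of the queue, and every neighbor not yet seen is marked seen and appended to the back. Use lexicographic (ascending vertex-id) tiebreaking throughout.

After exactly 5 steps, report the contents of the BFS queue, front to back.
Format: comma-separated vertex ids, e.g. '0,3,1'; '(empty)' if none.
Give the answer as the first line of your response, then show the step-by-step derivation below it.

5,6

step 1: dequeue 3; queue=[0,1,2,4]; order=3
step 2: dequeue 0; queue=[1,2,4,5,6]; order=3,0
step 3: dequeue 1; queue=[2,4,5,6]; order=3,0,1
step 4: dequeue 2; queue=[4,5,6]; order=3,0,1,2
step 5: dequeue 4; queue=[5,6]; order=3,0,1,2,4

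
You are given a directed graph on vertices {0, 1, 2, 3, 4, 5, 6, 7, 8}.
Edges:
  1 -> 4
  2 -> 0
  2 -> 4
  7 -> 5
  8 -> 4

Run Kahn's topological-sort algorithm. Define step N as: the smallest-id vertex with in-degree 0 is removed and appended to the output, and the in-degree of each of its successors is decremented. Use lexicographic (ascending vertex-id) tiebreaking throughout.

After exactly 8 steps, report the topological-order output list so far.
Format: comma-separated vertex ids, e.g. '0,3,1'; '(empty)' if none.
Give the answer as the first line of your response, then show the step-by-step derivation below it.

1,2,0,3,6,7,5,8

step 1: output 1; order=[1]; indeg=(1,0,0,0,2,1,0,0,0)
step 2: output 2; order=[1,2]; indeg=(0,0,0,0,1,1,0,0,0)
step 3: output 0; order=[1,2,0]; indeg=(0,0,0,0,1,1,0,0,0)
step 4: output 3; order=[1,2,0,3]; indeg=(0,0,0,0,1,1,0,0,0)
step 5: output 6; order=[1,2,0,3,6]; indeg=(0,0,0,0,1,1,0,0,0)
step 6: output 7; order=[1,2,0,3,6,7]; indeg=(0,0,0,0,1,0,0,0,0)
step 7: output 5; order=[1,2,0,3,6,7,5]; indeg=(0,0,0,0,1,0,0,0,0)
step 8: output 8; order=[1,2,0,3,6,7,5,8]; indeg=(0,0,0,0,0,0,0,0,0)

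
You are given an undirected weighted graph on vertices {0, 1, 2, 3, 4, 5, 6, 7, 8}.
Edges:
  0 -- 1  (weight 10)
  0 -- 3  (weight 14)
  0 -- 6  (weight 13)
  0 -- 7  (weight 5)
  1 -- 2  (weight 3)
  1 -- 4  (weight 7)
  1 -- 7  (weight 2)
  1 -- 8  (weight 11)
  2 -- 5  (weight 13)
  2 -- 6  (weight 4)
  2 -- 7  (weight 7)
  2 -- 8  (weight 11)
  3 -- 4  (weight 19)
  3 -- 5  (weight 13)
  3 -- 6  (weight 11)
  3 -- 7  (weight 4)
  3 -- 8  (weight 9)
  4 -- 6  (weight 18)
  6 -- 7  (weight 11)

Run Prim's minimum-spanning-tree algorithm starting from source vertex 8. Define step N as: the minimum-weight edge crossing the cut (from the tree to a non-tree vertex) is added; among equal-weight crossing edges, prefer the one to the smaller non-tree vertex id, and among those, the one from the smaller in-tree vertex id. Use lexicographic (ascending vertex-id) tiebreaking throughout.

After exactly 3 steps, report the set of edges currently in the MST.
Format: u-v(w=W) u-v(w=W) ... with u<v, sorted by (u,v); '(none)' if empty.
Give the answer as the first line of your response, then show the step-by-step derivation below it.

1-7(w=2) 3-7(w=4) 3-8(w=9)

step 1: add edge 3-8 (w=9); MST = {3-8(w=9)}
step 2: add edge 3-7 (w=4); MST = {3-7(w=4) 3-8(w=9)}
step 3: add edge 1-7 (w=2); MST = {1-7(w=2) 3-7(w=4) 3-8(w=9)}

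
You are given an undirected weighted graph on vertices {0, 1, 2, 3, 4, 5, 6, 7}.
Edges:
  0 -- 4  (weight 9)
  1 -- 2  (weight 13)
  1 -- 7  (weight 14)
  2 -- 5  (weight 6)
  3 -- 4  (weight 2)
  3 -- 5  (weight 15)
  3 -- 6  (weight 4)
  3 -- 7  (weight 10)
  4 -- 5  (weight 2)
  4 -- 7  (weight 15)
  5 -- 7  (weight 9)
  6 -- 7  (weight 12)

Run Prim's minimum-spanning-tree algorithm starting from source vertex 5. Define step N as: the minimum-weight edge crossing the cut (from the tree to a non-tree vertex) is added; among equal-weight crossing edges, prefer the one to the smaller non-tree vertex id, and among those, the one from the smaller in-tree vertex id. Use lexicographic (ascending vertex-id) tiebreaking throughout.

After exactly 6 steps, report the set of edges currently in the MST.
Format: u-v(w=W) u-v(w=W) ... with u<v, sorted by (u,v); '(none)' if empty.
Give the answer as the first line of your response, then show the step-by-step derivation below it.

0-4(w=9) 2-5(w=6) 3-4(w=2) 3-6(w=4) 4-5(w=2) 5-7(w=9)

step 1: add edge 4-5 (w=2); MST = {4-5(w=2)}
step 2: add edge 3-4 (w=2); MST = {3-4(w=2) 4-5(w=2)}
step 3: add edge 3-6 (w=4); MST = {3-4(w=2) 3-6(w=4) 4-5(w=2)}
step 4: add edge 2-5 (w=6); MST = {2-5(w=6) 3-4(w=2) 3-6(w=4) 4-5(w=2)}
step 5: add edge 0-4 (w=9); MST = {0-4(w=9) 2-5(w=6) 3-4(w=2) 3-6(w=4) 4-5(w=2)}
step 6: add edge 5-7 (w=9); MST = {0-4(w=9) 2-5(w=6) 3-4(w=2) 3-6(w=4) 4-5(w=2) 5-7(w=9)}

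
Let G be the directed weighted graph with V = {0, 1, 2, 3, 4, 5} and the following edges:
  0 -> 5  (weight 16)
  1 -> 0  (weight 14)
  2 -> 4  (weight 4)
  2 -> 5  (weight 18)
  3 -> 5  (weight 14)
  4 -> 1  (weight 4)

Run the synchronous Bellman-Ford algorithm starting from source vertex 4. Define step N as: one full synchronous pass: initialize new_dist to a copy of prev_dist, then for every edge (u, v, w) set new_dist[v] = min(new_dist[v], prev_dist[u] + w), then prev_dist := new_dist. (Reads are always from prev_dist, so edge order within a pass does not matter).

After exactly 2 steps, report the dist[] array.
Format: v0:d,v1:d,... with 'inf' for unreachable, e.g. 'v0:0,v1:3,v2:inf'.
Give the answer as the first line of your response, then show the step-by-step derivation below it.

v0:18,v1:4,v2:inf,v3:inf,v4:0,v5:inf

step 1: dist = v0:inf,v1:4,v2:inf,v3:inf,v4:0,v5:inf
step 2: dist = v0:18,v1:4,v2:inf,v3:inf,v4:0,v5:inf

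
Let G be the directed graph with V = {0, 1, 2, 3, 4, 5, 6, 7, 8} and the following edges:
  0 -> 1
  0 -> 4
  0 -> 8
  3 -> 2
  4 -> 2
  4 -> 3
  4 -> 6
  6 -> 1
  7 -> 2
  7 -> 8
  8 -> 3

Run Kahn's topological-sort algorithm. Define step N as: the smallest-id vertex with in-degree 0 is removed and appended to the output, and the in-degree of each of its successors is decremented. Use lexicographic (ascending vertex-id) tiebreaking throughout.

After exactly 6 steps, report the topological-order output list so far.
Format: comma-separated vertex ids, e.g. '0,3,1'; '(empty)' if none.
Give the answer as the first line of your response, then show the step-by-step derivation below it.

0,4,5,6,1,7

step 1: output 0; order=[0]; indeg=(0,1,3,2,0,0,1,0,1)
step 2: output 4; order=[0,4]; indeg=(0,1,2,1,0,0,0,0,1)
step 3: output 5; order=[0,4,5]; indeg=(0,1,2,1,0,0,0,0,1)
step 4: output 6; order=[0,4,5,6]; indeg=(0,0,2,1,0,0,0,0,1)
step 5: output 1; order=[0,4,5,6,1]; indeg=(0,0,2,1,0,0,0,0,1)
step 6: output 7; order=[0,4,5,6,1,7]; indeg=(0,0,1,1,0,0,0,0,0)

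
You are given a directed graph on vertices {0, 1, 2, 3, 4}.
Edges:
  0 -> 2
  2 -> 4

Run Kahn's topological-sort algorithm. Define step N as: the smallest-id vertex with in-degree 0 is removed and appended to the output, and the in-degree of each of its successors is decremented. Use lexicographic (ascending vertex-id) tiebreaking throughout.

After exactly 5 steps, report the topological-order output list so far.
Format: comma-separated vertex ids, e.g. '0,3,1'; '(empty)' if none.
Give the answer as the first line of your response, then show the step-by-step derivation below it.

0,1,2,3,4

step 1: output 0; order=[0]; indeg=(0,0,0,0,1)
step 2: output 1; order=[0,1]; indeg=(0,0,0,0,1)
step 3: output 2; order=[0,1,2]; indeg=(0,0,0,0,0)
step 4: output 3; order=[0,1,2,3]; indeg=(0,0,0,0,0)
step 5: output 4; order=[0,1,2,3,4]; indeg=(0,0,0,0,0)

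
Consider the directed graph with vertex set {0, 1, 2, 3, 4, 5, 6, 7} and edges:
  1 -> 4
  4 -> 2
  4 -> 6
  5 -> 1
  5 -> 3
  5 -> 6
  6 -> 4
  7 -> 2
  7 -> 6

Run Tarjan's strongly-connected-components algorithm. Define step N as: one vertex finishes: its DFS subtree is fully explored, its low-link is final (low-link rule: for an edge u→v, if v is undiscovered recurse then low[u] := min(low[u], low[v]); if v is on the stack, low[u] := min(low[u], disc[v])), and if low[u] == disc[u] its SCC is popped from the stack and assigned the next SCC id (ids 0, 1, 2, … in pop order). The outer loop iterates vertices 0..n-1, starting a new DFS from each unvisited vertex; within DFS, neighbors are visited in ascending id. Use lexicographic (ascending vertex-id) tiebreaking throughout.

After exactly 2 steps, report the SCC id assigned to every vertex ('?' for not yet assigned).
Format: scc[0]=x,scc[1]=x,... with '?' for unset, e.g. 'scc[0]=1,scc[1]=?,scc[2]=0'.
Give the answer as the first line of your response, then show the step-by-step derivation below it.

scc[0]=0,scc[1]=?,scc[2]=1,scc[3]=?,scc[4]=?,scc[5]=?,scc[6]=?,scc[7]=?

step 1: low=(low[0]=0,low[1]=?,low[2]=?,low[3]=?,low[4]=?,low[5]=?,low[6]=?,low[7]=?); scc=(scc[0]=0,scc[1]=?,scc[2]=?,scc[3]=?,scc[4]=?,scc[5]=?,scc[6]=?,scc[7]=?)
step 2: low=(low[0]=0,low[1]=1,low[2]=3,low[3]=?,low[4]=2,low[5]=?,low[6]=?,low[7]=?); scc=(scc[0]=0,scc[1]=?,scc[2]=1,scc[3]=?,scc[4]=?,scc[5]=?,scc[6]=?,scc[7]=?)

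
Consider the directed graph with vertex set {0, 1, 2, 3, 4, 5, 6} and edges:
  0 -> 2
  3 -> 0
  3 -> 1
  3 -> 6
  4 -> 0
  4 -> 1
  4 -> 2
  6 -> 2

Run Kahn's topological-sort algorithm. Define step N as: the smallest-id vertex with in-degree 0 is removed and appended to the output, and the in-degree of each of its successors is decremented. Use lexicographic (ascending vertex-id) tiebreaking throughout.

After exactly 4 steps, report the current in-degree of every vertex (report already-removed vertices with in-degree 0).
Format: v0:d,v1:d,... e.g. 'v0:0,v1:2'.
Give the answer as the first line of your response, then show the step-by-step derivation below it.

v0:0,v1:0,v2:1,v3:0,v4:0,v5:0,v6:0

step 1: output 3; order=[3]; indeg=(1,1,3,0,0,0,0)
step 2: output 4; order=[3,4]; indeg=(0,0,2,0,0,0,0)
step 3: output 0; order=[3,4,0]; indeg=(0,0,1,0,0,0,0)
step 4: output 1; order=[3,4,0,1]; indeg=(0,0,1,0,0,0,0)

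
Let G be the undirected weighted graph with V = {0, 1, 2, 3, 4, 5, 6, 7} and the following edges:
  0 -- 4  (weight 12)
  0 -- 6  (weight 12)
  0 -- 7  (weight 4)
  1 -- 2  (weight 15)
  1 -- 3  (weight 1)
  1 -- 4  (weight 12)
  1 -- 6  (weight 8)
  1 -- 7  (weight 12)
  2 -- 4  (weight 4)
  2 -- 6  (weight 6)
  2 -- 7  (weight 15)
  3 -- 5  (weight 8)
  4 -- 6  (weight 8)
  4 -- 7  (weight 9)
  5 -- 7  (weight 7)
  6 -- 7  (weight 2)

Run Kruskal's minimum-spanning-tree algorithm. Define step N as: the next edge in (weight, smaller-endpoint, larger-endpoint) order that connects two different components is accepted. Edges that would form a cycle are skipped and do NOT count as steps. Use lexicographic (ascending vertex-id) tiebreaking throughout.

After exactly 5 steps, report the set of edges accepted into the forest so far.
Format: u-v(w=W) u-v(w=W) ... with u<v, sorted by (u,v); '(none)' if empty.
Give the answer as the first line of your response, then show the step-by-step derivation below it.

0-7(w=4) 1-3(w=1) 2-4(w=4) 2-6(w=6) 6-7(w=2)

step 1: add edge 1-3 (w=1); MST = {1-3(w=1)}
step 2: add edge 6-7 (w=2); MST = {1-3(w=1) 6-7(w=2)}
step 3: add edge 0-7 (w=4); MST = {0-7(w=4) 1-3(w=1) 6-7(w=2)}
step 4: add edge 2-4 (w=4); MST = {0-7(w=4) 1-3(w=1) 2-4(w=4) 6-7(w=2)}
step 5: add edge 2-6 (w=6); MST = {0-7(w=4) 1-3(w=1) 2-4(w=4) 2-6(w=6) 6-7(w=2)}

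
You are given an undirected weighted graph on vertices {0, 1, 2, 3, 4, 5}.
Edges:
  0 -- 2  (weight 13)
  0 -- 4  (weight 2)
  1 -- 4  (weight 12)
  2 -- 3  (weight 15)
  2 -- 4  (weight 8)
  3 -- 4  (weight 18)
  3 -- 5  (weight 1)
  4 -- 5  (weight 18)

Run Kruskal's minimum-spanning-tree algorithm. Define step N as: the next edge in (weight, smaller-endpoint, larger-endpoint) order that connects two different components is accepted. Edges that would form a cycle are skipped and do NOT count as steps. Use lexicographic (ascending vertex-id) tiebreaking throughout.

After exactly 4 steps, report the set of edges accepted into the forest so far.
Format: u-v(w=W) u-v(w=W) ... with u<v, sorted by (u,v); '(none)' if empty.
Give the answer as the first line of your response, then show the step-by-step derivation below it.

0-4(w=2) 1-4(w=12) 2-4(w=8) 3-5(w=1)

step 1: add edge 3-5 (w=1); MST = {3-5(w=1)}
step 2: add edge 0-4 (w=2); MST = {0-4(w=2) 3-5(w=1)}
step 3: add edge 2-4 (w=8); MST = {0-4(w=2) 2-4(w=8) 3-5(w=1)}
step 4: add edge 1-4 (w=12); MST = {0-4(w=2) 1-4(w=12) 2-4(w=8) 3-5(w=1)}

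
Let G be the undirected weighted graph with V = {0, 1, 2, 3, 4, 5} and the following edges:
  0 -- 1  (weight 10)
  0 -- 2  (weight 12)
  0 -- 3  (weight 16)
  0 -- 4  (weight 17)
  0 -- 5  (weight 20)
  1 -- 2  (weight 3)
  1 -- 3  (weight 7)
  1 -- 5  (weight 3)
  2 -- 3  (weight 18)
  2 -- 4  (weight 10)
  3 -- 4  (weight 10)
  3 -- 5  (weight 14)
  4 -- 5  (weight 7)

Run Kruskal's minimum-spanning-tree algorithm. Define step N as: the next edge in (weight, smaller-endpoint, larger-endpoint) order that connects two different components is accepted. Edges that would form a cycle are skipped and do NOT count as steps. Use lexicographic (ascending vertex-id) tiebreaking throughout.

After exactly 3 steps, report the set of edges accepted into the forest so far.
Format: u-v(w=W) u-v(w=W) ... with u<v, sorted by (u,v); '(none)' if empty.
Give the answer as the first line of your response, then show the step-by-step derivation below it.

1-2(w=3) 1-3(w=7) 1-5(w=3)

step 1: add edge 1-2 (w=3); MST = {1-2(w=3)}
step 2: add edge 1-5 (w=3); MST = {1-2(w=3) 1-5(w=3)}
step 3: add edge 1-3 (w=7); MST = {1-2(w=3) 1-3(w=7) 1-5(w=3)}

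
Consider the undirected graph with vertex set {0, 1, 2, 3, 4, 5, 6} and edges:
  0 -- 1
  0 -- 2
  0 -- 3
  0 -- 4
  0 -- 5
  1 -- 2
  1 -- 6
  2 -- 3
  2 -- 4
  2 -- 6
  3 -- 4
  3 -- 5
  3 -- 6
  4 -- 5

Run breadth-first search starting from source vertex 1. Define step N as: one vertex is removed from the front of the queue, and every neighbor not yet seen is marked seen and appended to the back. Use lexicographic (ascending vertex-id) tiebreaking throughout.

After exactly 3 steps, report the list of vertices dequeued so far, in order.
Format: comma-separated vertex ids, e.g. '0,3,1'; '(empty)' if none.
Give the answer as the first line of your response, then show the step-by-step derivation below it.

1,0,2

step 1: dequeue 1; queue=[0,2,6]; order=1
step 2: dequeue 0; queue=[2,6,3,4,5]; order=1,0
step 3: dequeue 2; queue=[6,3,4,5]; order=1,0,2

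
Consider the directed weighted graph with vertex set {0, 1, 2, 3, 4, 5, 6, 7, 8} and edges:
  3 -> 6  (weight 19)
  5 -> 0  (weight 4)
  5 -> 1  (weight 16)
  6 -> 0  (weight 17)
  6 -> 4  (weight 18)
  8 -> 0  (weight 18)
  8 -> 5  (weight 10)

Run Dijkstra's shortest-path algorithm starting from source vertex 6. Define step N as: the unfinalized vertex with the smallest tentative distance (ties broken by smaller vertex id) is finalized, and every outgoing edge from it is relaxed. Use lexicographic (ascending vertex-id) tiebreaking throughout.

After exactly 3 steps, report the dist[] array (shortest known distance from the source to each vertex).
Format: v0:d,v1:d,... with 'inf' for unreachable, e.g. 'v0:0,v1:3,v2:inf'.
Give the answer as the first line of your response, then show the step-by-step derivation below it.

v0:17,v1:inf,v2:inf,v3:inf,v4:18,v5:inf,v6:0,v7:inf,v8:inf

step 1: dist = v0:17,v1:inf,v2:inf,v3:inf,v4:18,v5:inf,v6:0,v7:inf,v8:inf
step 2: dist = v0:17,v1:inf,v2:inf,v3:inf,v4:18,v5:inf,v6:0,v7:inf,v8:inf
step 3: dist = v0:17,v1:inf,v2:inf,v3:inf,v4:18,v5:inf,v6:0,v7:inf,v8:inf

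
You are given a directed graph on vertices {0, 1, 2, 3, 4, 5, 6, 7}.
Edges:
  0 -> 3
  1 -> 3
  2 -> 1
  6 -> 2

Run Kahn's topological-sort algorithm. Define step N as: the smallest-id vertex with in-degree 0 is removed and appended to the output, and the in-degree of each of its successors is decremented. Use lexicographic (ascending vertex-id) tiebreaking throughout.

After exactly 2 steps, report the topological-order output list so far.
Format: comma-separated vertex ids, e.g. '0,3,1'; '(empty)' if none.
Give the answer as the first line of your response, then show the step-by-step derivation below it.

0,4

step 1: output 0; order=[0]; indeg=(0,1,1,1,0,0,0,0)
step 2: output 4; order=[0,4]; indeg=(0,1,1,1,0,0,0,0)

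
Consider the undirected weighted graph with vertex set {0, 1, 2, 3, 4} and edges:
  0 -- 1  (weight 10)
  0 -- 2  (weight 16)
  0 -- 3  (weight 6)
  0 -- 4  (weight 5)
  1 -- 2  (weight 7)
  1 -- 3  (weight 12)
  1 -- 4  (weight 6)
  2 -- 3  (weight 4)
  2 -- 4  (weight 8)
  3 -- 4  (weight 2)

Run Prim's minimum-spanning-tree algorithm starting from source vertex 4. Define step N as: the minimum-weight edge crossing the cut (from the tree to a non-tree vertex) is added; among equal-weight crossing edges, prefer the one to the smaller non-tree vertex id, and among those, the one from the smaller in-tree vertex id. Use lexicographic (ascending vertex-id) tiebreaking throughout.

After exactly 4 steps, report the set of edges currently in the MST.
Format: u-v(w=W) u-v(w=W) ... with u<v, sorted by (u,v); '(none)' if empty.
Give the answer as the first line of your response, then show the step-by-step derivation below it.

0-4(w=5) 1-4(w=6) 2-3(w=4) 3-4(w=2)

step 1: add edge 3-4 (w=2); MST = {3-4(w=2)}
step 2: add edge 2-3 (w=4); MST = {2-3(w=4) 3-4(w=2)}
step 3: add edge 0-4 (w=5); MST = {0-4(w=5) 2-3(w=4) 3-4(w=2)}
step 4: add edge 1-4 (w=6); MST = {0-4(w=5) 1-4(w=6) 2-3(w=4) 3-4(w=2)}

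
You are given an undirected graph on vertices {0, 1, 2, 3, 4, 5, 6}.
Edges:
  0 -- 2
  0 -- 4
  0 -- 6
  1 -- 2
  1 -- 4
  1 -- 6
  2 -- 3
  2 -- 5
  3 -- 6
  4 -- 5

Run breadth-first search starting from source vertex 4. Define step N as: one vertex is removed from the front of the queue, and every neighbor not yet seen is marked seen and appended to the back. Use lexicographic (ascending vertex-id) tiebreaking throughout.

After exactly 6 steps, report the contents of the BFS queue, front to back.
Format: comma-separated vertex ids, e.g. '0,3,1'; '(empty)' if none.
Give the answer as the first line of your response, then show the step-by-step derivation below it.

3

step 1: dequeue 4; queue=[0,1,5]; order=4
step 2: dequeue 0; queue=[1,5,2,6]; order=4,0
step 3: dequeue 1; queue=[5,2,6]; order=4,0,1
step 4: dequeue 5; queue=[2,6]; order=4,0,1,5
step 5: dequeue 2; queue=[6,3]; order=4,0,1,5,2
step 6: dequeue 6; queue=[3]; order=4,0,1,5,2,6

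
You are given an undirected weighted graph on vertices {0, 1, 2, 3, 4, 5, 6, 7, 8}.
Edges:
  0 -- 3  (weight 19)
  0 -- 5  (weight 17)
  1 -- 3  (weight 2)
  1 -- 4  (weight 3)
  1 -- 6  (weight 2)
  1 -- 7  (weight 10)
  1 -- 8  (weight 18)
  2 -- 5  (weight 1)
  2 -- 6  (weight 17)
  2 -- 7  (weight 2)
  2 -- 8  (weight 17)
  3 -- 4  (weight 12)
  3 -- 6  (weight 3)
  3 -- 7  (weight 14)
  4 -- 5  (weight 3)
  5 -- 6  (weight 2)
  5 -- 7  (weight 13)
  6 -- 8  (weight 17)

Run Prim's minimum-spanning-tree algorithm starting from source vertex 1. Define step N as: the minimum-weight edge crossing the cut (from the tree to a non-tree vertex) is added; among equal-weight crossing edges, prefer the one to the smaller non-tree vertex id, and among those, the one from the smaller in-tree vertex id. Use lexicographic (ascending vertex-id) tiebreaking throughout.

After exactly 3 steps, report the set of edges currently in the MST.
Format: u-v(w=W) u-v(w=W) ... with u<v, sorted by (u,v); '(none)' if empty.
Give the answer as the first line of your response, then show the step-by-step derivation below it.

1-3(w=2) 1-6(w=2) 5-6(w=2)

step 1: add edge 1-3 (w=2); MST = {1-3(w=2)}
step 2: add edge 1-6 (w=2); MST = {1-3(w=2) 1-6(w=2)}
step 3: add edge 5-6 (w=2); MST = {1-3(w=2) 1-6(w=2) 5-6(w=2)}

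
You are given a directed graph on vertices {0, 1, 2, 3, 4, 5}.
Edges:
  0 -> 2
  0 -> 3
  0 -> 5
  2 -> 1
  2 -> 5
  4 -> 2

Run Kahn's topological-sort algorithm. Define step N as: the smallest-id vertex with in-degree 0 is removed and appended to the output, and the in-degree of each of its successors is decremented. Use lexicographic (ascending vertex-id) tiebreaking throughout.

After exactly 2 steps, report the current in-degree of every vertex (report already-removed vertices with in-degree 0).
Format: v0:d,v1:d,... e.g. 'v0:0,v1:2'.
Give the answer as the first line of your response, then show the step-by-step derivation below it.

v0:0,v1:1,v2:1,v3:0,v4:0,v5:1

step 1: output 0; order=[0]; indeg=(0,1,1,0,0,1)
step 2: output 3; order=[0,3]; indeg=(0,1,1,0,0,1)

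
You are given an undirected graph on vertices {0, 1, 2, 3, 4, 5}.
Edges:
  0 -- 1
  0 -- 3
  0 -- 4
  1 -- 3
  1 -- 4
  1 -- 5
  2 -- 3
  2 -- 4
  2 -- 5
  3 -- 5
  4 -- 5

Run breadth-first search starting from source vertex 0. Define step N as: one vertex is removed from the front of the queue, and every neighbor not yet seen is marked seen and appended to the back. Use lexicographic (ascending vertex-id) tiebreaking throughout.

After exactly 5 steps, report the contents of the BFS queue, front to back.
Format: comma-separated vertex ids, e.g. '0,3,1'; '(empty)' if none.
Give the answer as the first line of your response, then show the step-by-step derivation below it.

2

step 1: dequeue 0; queue=[1,3,4]; order=0
step 2: dequeue 1; queue=[3,4,5]; order=0,1
step 3: dequeue 3; queue=[4,5,2]; order=0,1,3
step 4: dequeue 4; queue=[5,2]; order=0,1,3,4
step 5: dequeue 5; queue=[2]; order=0,1,3,4,5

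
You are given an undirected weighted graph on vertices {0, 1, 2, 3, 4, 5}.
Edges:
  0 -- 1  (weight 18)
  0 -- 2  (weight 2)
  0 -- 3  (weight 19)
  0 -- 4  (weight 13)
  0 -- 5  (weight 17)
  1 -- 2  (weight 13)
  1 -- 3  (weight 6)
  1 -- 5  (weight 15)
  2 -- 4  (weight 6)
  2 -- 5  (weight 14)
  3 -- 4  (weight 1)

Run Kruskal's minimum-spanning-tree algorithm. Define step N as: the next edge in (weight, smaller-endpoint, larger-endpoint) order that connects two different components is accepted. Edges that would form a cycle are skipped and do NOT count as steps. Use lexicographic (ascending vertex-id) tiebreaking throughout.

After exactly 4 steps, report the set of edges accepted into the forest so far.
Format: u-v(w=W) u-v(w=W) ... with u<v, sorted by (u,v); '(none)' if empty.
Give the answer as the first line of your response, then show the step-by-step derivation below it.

0-2(w=2) 1-3(w=6) 2-4(w=6) 3-4(w=1)

step 1: add edge 3-4 (w=1); MST = {3-4(w=1)}
step 2: add edge 0-2 (w=2); MST = {0-2(w=2) 3-4(w=1)}
step 3: add edge 1-3 (w=6); MST = {0-2(w=2) 1-3(w=6) 3-4(w=1)}
step 4: add edge 2-4 (w=6); MST = {0-2(w=2) 1-3(w=6) 2-4(w=6) 3-4(w=1)}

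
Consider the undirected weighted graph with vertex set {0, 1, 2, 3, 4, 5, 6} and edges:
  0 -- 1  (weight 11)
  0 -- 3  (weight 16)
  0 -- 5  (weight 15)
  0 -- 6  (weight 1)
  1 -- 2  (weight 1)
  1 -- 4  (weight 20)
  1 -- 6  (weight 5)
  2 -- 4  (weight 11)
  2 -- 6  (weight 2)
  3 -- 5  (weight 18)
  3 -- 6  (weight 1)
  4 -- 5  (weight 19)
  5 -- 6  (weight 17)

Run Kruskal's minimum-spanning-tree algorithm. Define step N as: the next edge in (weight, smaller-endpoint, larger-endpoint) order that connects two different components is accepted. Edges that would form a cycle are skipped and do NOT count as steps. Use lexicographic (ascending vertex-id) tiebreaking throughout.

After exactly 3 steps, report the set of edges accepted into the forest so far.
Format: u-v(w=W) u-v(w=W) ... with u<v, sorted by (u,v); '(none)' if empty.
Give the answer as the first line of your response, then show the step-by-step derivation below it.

0-6(w=1) 1-2(w=1) 3-6(w=1)

step 1: add edge 0-6 (w=1); MST = {0-6(w=1)}
step 2: add edge 1-2 (w=1); MST = {0-6(w=1) 1-2(w=1)}
step 3: add edge 3-6 (w=1); MST = {0-6(w=1) 1-2(w=1) 3-6(w=1)}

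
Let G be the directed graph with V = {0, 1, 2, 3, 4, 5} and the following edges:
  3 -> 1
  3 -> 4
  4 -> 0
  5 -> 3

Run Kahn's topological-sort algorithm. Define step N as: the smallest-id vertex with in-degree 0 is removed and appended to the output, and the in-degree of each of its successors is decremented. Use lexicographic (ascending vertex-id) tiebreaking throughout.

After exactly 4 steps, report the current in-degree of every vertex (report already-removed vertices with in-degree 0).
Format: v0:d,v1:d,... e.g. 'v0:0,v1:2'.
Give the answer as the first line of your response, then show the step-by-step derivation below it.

v0:1,v1:0,v2:0,v3:0,v4:0,v5:0

step 1: output 2; order=[2]; indeg=(1,1,0,1,1,0)
step 2: output 5; order=[2,5]; indeg=(1,1,0,0,1,0)
step 3: output 3; order=[2,5,3]; indeg=(1,0,0,0,0,0)
step 4: output 1; order=[2,5,3,1]; indeg=(1,0,0,0,0,0)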